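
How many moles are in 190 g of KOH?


M(KOH) = 56.11 g/mol
n = mass/M = 190/56.11 = 3.3862 mol

3.3862 mol


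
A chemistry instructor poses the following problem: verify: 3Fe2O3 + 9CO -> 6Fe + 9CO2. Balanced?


Equation: 3Fe2O3 + 9CO -> 6Fe + 9CO2
Check atoms: C: 9=9, Fe: 6=6, O: 18=18
Balanced

Yes, balanced


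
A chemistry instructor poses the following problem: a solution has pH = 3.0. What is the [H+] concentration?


[H+] = 10^(-pH) = 10^(-3.0)
= 1.0×10^-3 M

1.0×10^-3 M


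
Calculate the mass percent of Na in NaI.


M(NaI) = 1×22.99 + 1×126.9 = 149.89 g/mol
Mass of Na = 1 × 22.99 = 22.99 g/mol
% Na = 22.99/149.89 × 100 = 15.34%

15.34%


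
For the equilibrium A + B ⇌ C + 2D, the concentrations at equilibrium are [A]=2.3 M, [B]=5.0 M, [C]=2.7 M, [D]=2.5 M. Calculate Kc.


Kc = [C][D]^2/([A][B])
= (2.7^1 × 2.5^2)/(2.3^1 × 5.0^1)
= 16.875/11.5
= 1.467

1.467


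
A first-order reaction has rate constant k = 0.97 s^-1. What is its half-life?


t½ = ln2/k = 0.693147/(0.97 s^-1)
= 0.7146 s

0.7146 s


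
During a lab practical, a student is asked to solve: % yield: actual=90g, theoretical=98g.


% yield = actual/theoretical × 100
= 90/98 × 100
= 91.84%

91.84%


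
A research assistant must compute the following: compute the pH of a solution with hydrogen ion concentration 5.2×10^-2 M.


pH = -log10([H+]) = -log10(5.2×10^-2)
= 2 - log10(5.2)
= 2 - 0.72
= 1.28

1.28


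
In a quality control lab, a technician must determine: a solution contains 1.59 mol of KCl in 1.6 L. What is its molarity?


M = n/V = 1.59/1.6 = 0.994 mol/L

0.994 M


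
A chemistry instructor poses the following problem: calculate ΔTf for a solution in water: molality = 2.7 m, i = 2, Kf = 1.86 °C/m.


ΔTf = Kf × m × i
= 1.86 × 2.7 × 2
= 10.044 °C

10.044 °C


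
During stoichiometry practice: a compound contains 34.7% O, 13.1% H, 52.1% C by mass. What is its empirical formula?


Assume 100 g sample. Moles of each element:
  O: 34.7/16.0 = 2.169 mol
  H: 13.1/1.008 = 12.996 mol
  C: 52.1/12.01 = 4.338 mol
Divide by smallest (2.169):
  O: 2.169/2.169 = 1.0
  H: 12.996/2.169 = 5.99
  C: 4.338/2.169 = 2.0
Empirical formula: C2H6O

C2H6O


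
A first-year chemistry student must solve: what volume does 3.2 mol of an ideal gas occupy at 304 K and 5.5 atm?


PV = nRT  (R = 0.08206 L·atm/(mol·K))
V = nRT/P = 3.2×0.08206×304/5.5
= 14.514 L

14.514 L


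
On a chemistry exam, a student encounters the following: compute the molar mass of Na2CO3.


M(Na2CO3) = 2×22.99 + 1×12.01 + 3×16.0
= 45.98 + 12.01 + 48.0
= 105.99 g/mol

105.99 g/mol


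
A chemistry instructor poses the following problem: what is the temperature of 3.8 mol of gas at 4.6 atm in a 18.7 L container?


PV = nRT  (R = 0.08206 L·atm/(mol·K))
T = PV/(nR) = 4.6×18.7/(3.8×0.08206)
= 86.02/0.311828
= 275.86 K

275.86 K


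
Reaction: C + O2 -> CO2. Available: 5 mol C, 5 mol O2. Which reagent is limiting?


Mole ratio available / coefficient:
  C: 5/1 = 5.000
  O2: 5/1 = 5.000
Smaller ratio is limiting.

neither (stoichiometric); C and O2 are fully consumed


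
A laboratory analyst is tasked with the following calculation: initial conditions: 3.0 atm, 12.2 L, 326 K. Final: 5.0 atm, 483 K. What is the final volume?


P1V1/T1 = P2V2/T2
V2 = P1V1T2/(T1P2)
= 3.0×12.2×483/(326×5.0)
= 10.845 L

10.845 L


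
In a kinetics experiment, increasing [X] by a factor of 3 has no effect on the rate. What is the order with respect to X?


rate ∝ [X]^n
rate ∝ [X]^0
Order in X: 0

0


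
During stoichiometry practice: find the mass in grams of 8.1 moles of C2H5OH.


M(C2H5OH) = 46.07 g/mol
mass = n × M = 8.1 × 46.07 = 373.17 g

373.17 g


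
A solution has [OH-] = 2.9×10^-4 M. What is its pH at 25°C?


pOH = -log10([OH-]) = -log10(2.9×10^-4)
= 4 - log10(2.9) = 3.54
pH = 14 - pOH = 14 - 3.54 = 10.46

10.46


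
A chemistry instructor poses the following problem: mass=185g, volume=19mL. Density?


ρ = mass/volume
= 185/19
= 9.737 g/mL

9.737 g/mL


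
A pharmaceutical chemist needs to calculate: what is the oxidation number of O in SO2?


O is usually -2
Oxidation number: -2

-2


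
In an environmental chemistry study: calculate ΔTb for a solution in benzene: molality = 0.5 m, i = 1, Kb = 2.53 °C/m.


ΔTb = Kb × m × i
= 2.53 × 0.5 × 1
= 1.265 °C

1.265 °C


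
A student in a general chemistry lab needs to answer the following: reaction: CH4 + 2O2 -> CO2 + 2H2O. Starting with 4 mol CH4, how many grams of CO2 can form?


Mole ratio CO2:CH4 = 1:1
n(CO2) = 4 × 1/1 = 4.000 mol
mass = 4.000 × 44.01 = 176.04 g

176.04 g


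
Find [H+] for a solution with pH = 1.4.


[H+] = 10^(-pH) = 10^(-1.4)
= 3.98×10^-2 M

3.98×10^-2 M


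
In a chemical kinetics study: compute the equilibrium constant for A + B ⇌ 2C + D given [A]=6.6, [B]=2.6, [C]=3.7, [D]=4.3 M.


Kc = [C]^2[D]/([A][B])
= (3.7^2 × 4.3^1)/(6.6^1 × 2.6^1)
= 58.867/17.16
= 3.430

3.430


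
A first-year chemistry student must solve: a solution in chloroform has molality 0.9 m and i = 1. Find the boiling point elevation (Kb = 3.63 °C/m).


ΔTb = Kb × m × i
= 3.63 × 0.9 × 1
= 3.267 °C

3.267 °C


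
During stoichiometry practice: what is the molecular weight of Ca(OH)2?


M(Ca(OH)2) = 1×40.08 + 2×16.0 + 2×1.008
= 40.08 + 32.0 + 2.02
= 74.1 g/mol

74.1 g/mol


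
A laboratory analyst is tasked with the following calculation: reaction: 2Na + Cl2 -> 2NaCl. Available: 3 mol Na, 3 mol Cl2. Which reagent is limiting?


Mole ratio available / coefficient:
  Na: 3/2 = 1.500
  Cl2: 3/1 = 3.000
Smaller ratio is limiting.

Na


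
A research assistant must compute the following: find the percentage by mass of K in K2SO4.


M(K2SO4) = 2×39.1 + 1×32.07 + 4×16.0 = 174.27 g/mol
Mass of K = 2 × 39.1 = 78.20 g/mol
% K = 78.20/174.27 × 100 = 44.87%

44.87%


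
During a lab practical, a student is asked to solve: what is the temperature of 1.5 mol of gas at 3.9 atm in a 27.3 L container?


PV = nRT  (R = 0.08206 L·atm/(mol·K))
T = PV/(nR) = 3.9×27.3/(1.5×0.08206)
= 106.47/0.123090
= 864.98 K

864.98 K


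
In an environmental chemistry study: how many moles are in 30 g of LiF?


M(LiF) = 25.94 g/mol
n = mass/M = 30/25.94 = 1.1565 mol

1.1565 mol


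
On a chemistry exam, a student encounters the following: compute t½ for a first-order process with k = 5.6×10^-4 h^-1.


t½ = ln2/k = 0.693147/(5.6×10^-4 h^-1)
= 1238 h

1238 h


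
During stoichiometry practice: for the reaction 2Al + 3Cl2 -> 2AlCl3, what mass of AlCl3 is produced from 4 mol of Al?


Mole ratio AlCl3:Al = 2:2
n(AlCl3) = 4 × 2/2 = 4.000 mol
mass = 4.000 × 133.33 = 533.32 g

533.32 g


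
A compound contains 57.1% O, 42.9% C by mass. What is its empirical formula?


Assume 100 g sample. Moles of each element:
  O: 57.1/16.0 = 3.569 mol
  C: 42.9/12.01 = 3.572 mol
Divide by smallest (3.569):
  O: 3.569/3.569 = 1.0
  C: 3.572/3.569 = 1.0
Empirical formula: CO

CO


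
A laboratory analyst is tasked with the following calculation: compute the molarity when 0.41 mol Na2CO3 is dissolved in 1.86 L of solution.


M = n/V = 0.41/1.86 = 0.220 mol/L

0.220 M


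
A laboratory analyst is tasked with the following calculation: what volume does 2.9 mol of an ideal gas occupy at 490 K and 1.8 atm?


PV = nRT  (R = 0.08206 L·atm/(mol·K))
V = nRT/P = 2.9×0.08206×490/1.8
= 64.782 L

64.782 L


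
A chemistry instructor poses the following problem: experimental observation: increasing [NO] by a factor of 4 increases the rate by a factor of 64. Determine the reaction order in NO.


rate ∝ [NO]^n
4^n = 64 → n = 3
Order in NO: 3

3


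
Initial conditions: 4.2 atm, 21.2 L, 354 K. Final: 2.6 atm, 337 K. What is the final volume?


P1V1/T1 = P2V2/T2
V2 = P1V1T2/(T1P2)
= 4.2×21.2×337/(354×2.6)
= 32.602 L

32.602 L


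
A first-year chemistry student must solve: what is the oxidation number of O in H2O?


O is usually -2
Oxidation number: -2

-2


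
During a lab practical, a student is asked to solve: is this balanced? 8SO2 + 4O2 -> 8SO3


Equation: 8SO2 + 4O2 -> 8SO3
Check atoms: O: 24=24, S: 8=8
Balanced

Yes, balanced


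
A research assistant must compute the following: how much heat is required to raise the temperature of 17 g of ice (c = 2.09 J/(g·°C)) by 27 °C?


q = mcΔT = 17 × 2.09 × 27
= 959.31 J

959.31 J


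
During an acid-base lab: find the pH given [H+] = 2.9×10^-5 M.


pH = -log10([H+]) = -log10(2.9×10^-5)
= 5 - log10(2.9)
= 5 - 0.46
= 4.54

4.54


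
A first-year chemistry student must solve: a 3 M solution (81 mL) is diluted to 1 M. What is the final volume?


C1V1 = C2V2
3 × 81 = 1 × V2
V2 = 243/1 = 243.0 mL

243.0 mL


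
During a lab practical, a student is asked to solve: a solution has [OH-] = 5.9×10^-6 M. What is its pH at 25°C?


pOH = -log10([OH-]) = -log10(5.9×10^-6)
= 6 - log10(5.9) = 5.23
pH = 14 - pOH = 14 - 5.23 = 8.77

8.77


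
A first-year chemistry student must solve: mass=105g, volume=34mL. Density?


ρ = mass/volume
= 105/34
= 3.088 g/mL

3.088 g/mL


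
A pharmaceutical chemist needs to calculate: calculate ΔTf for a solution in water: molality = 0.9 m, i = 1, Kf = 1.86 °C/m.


ΔTf = Kf × m × i
= 1.86 × 0.9 × 1
= 1.674 °C

1.674 °C


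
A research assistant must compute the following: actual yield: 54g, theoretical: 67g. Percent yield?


% yield = actual/theoretical × 100
= 54/67 × 100
= 80.6%

80.6%


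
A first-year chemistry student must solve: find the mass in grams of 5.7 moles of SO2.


M(SO2) = 64.07 g/mol
mass = n × M = 5.7 × 64.07 = 365.20 g

365.20 g


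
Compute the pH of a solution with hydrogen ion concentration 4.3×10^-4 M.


pH = -log10([H+]) = -log10(4.3×10^-4)
= 4 - log10(4.3)
= 4 - 0.63
= 3.37

3.37


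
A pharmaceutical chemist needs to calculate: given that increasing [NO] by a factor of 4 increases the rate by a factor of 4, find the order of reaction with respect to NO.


rate ∝ [NO]^n
4^n = 4 → n = 1
Order in NO: 1

1


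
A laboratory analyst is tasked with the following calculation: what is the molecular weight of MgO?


M(MgO) = 1×24.31 + 1×16.0
= 24.31 + 16.0
= 40.31 g/mol

40.31 g/mol


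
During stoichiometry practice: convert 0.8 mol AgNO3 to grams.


M(AgNO3) = 169.88 g/mol
mass = n × M = 0.8 × 169.88 = 135.90 g

135.90 g


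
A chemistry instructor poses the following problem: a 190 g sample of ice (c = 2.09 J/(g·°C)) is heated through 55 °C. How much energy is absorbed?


q = mcΔT = 190 × 2.09 × 55
= 21840.50 J

21840.50 J


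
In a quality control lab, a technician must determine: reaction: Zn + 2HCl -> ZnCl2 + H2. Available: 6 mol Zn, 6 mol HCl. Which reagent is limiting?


Mole ratio available / coefficient:
  Zn: 6/1 = 6.000
  HCl: 6/2 = 3.000
Smaller ratio is limiting.

HCl


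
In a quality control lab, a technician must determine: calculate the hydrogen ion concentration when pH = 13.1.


[H+] = 10^(-pH) = 10^(-13.1)
= 7.94×10^-14 M

7.94×10^-14 M


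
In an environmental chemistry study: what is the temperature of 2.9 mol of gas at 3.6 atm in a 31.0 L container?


PV = nRT  (R = 0.08206 L·atm/(mol·K))
T = PV/(nR) = 3.6×31.0/(2.9×0.08206)
= 111.60/0.237974
= 468.96 K

468.96 K


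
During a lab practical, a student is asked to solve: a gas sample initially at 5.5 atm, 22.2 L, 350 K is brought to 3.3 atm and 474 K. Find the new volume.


P1V1/T1 = P2V2/T2
V2 = P1V1T2/(T1P2)
= 5.5×22.2×474/(350×3.3)
= 50.109 L

50.109 L


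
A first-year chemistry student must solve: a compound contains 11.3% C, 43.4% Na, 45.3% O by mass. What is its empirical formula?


Assume 100 g sample. Moles of each element:
  C: 11.3/12.01 = 0.941 mol
  Na: 43.4/22.99 = 1.888 mol
  O: 45.3/16.0 = 2.831 mol
Divide by smallest (0.941):
  C: 0.941/0.941 = 1.0
  Na: 1.888/0.941 = 2.01
  O: 2.831/0.941 = 3.01
Empirical formula: Na2CO3

Na2CO3


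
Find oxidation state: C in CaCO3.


(+2) + x + 3(-2) = 0, so x = +4
Oxidation number: +4

+4


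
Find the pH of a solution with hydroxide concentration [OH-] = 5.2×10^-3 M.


pOH = -log10([OH-]) = -log10(5.2×10^-3)
= 3 - log10(5.2) = 2.28
pH = 14 - pOH = 14 - 2.28 = 11.72

11.72


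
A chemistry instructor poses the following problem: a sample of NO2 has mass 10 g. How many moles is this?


M(NO2) = 46.01 g/mol
n = mass/M = 10/46.01 = 0.2173 mol

0.2173 mol


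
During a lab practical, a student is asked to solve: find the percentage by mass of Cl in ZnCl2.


M(ZnCl2) = 1×65.38 + 2×35.45 = 136.28 g/mol
Mass of Cl = 2 × 35.45 = 70.90 g/mol
% Cl = 70.90/136.28 × 100 = 52.03%

52.03%


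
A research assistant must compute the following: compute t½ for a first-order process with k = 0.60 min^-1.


t½ = ln2/k = 0.693147/(0.60 min^-1)
= 1.155 min

1.155 min


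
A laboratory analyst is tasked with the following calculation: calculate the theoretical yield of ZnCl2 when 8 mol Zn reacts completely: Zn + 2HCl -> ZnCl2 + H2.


Mole ratio ZnCl2:Zn = 1:1
n(ZnCl2) = 8 × 1/1 = 8.000 mol
mass = 8.000 × 136.28 = 1090.24 g

1090.24 g


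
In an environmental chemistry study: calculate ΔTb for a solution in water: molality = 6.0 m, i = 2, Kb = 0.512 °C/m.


ΔTb = Kb × m × i
= 0.512 × 6.0 × 2
= 6.144 °C

6.144 °C


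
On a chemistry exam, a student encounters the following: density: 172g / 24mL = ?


ρ = mass/volume
= 172/24
= 7.167 g/mL

7.167 g/mL


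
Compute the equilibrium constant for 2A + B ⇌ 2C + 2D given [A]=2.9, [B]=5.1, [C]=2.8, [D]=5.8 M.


Kc = [C]^2[D]^2/([A]^2[B])
= (2.8^2 × 5.8^2)/(2.9^2 × 5.1^1)
= 263.7376/42.891
= 6.149

6.149


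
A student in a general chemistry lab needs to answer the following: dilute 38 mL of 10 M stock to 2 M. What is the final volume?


C1V1 = C2V2
10 × 38 = 2 × V2
V2 = 380/2 = 190.0 mL

190.0 mL


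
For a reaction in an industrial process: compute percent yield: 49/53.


% yield = actual/theoretical × 100
= 49/53 × 100
= 92.45%

92.45%


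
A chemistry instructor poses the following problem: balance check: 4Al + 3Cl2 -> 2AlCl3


Equation: 4Al + 3Cl2 -> 2AlCl3
Check atoms: Al: 4≠2, Cl: 6=6
Not balanced

No, not balanced


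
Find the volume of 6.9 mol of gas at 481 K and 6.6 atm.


PV = nRT  (R = 0.08206 L·atm/(mol·K))
V = nRT/P = 6.9×0.08206×481/6.6
= 41.265 L

41.265 L


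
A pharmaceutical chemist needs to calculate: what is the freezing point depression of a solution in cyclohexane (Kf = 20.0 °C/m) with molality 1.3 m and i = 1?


ΔTf = Kf × m × i
= 20.0 × 1.3 × 1
= 26.0 °C

26.0 °C


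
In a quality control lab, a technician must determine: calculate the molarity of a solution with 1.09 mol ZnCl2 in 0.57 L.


M = n/V = 1.09/0.57 = 1.912 mol/L

1.912 M


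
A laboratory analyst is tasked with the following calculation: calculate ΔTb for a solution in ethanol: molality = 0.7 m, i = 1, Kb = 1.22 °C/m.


ΔTb = Kb × m × i
= 1.22 × 0.7 × 1
= 0.854 °C

0.854 °C


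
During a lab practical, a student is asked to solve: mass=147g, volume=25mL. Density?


ρ = mass/volume
= 147/25
= 5.88 g/mL

5.88 g/mL


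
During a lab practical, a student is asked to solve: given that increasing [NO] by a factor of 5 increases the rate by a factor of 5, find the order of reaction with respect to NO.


rate ∝ [NO]^n
5^n = 5 → n = 1
Order in NO: 1

1


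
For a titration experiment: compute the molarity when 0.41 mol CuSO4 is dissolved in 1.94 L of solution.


M = n/V = 0.41/1.94 = 0.211 mol/L

0.211 M


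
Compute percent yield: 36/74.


% yield = actual/theoretical × 100
= 36/74 × 100
= 48.65%

48.65%


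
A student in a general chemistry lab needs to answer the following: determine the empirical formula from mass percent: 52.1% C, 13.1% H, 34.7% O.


Assume 100 g sample. Moles of each element:
  C: 52.1/12.01 = 4.338 mol
  H: 13.1/1.008 = 12.996 mol
  O: 34.7/16.0 = 2.169 mol
Divide by smallest (2.169):
  C: 4.338/2.169 = 2.0
  H: 12.996/2.169 = 5.99
  O: 2.169/2.169 = 1.0
Empirical formula: C2H6O

C2H6O


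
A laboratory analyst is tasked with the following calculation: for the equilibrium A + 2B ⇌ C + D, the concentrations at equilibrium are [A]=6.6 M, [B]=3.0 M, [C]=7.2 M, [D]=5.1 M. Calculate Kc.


Kc = [C][D]/([A][B]^2)
= (7.2^1 × 5.1^1)/(6.6^1 × 3.0^2)
= 36.72/59.4
= 0.6182

0.6182


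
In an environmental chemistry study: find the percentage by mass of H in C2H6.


M(C2H6) = 2×12.01 + 6×1.008 = 30.068 g/mol
Mass of H = 6 × 1.008 = 6.048 g/mol
% H = 6.048/30.068 × 100 = 20.11%

20.11%


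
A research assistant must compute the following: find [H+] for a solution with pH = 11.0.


[H+] = 10^(-pH) = 10^(-11.0)
= 1.0×10^-11 M

1.0×10^-11 M


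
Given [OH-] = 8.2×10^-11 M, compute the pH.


pOH = -log10([OH-]) = -log10(8.2×10^-11)
= 11 - log10(8.2) = 10.09
pH = 14 - pOH = 14 - 10.09 = 3.91

3.91


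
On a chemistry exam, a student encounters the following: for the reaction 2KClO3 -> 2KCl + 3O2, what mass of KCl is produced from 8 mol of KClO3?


Mole ratio KCl:KClO3 = 2:2
n(KCl) = 8 × 2/2 = 8.000 mol
mass = 8.000 × 74.55 = 596.4 g

596.4 g


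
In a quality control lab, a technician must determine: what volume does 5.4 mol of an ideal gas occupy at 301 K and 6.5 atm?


PV = nRT  (R = 0.08206 L·atm/(mol·K))
V = nRT/P = 5.4×0.08206×301/6.5
= 20.52 L

20.52 L


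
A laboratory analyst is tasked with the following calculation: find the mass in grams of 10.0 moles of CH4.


M(CH4) = 16.04 g/mol
mass = n × M = 10.0 × 16.04 = 160.40 g

160.40 g


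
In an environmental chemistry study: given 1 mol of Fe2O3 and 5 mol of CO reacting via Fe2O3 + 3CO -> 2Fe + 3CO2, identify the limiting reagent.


Mole ratio available / coefficient:
  Fe2O3: 1/1 = 1.000
  CO: 5/3 = 1.667
Smaller ratio is limiting.

Fe2O3


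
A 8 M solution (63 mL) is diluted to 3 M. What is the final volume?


C1V1 = C2V2
8 × 63 = 3 × V2
V2 = 504/3 = 168.0 mL

168.0 mL


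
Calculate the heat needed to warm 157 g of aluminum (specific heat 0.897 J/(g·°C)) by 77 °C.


q = mcΔT = 157 × 0.897 × 77
= 10843.83 J

10843.83 J


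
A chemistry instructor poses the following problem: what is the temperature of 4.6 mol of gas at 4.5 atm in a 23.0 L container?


PV = nRT  (R = 0.08206 L·atm/(mol·K))
T = PV/(nR) = 4.5×23.0/(4.6×0.08206)
= 103.50/0.377476
= 274.19 K

274.19 K


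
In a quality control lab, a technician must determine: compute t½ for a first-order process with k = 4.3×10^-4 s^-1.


t½ = ln2/k = 0.693147/(4.3×10^-4 s^-1)
= 1612 s

1612 s


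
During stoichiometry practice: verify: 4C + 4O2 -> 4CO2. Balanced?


Equation: 4C + 4O2 -> 4CO2
Check atoms: C: 4=4, O: 8=8
Balanced

Yes, balanced


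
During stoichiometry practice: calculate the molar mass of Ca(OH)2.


M(Ca(OH)2) = 1×40.08 + 2×16.0 + 2×1.008
= 40.08 + 32.0 + 2.02
= 74.1 g/mol

74.1 g/mol


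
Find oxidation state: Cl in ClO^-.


x + (-2) = -1, so x = +1
Oxidation number: +1

+1


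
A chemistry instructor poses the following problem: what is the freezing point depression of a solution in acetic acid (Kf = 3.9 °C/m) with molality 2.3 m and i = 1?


ΔTf = Kf × m × i
= 3.9 × 2.3 × 1
= 8.97 °C

8.97 °C


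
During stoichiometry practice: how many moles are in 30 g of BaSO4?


M(BaSO4) = 233.4 g/mol
n = mass/M = 30/233.4 = 0.1285 mol

0.1285 mol


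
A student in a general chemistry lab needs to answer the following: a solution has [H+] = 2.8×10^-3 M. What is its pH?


pH = -log10([H+]) = -log10(2.8×10^-3)
= 3 - log10(2.8)
= 3 - 0.45
= 2.55

2.55


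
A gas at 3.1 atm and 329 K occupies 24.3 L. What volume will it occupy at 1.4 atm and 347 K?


P1V1/T1 = P2V2/T2
V2 = P1V1T2/(T1P2)
= 3.1×24.3×347/(329×1.4)
= 56.751 L

56.751 L


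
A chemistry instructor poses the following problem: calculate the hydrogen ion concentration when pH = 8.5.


[H+] = 10^(-pH) = 10^(-8.5)
= 3.16×10^-9 M

3.16×10^-9 M


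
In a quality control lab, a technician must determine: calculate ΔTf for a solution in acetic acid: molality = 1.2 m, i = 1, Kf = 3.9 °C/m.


ΔTf = Kf × m × i
= 3.9 × 1.2 × 1
= 4.68 °C

4.68 °C


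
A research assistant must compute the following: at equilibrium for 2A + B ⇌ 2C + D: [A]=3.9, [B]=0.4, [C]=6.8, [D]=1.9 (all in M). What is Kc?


Kc = [C]^2[D]/([A]^2[B])
= (6.8^2 × 1.9^1)/(3.9^2 × 0.4^1)
= 87.856/6.084
= 14.44

14.44


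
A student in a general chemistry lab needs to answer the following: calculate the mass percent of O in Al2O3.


M(Al2O3) = 2×26.98 + 3×16.0 = 101.96 g/mol
Mass of O = 3 × 16.0 = 48.00 g/mol
% O = 48.00/101.96 × 100 = 47.08%

47.08%


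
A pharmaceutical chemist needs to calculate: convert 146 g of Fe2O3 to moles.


M(Fe2O3) = 159.7 g/mol
n = mass/M = 146/159.7 = 0.9142 mol

0.9142 mol


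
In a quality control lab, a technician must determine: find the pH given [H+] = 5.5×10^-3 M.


pH = -log10([H+]) = -log10(5.5×10^-3)
= 3 - log10(5.5)
= 3 - 0.74
= 2.26

2.26


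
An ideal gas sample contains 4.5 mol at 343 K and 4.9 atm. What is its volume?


PV = nRT  (R = 0.08206 L·atm/(mol·K))
V = nRT/P = 4.5×0.08206×343/4.9
= 25.849 L

25.849 L


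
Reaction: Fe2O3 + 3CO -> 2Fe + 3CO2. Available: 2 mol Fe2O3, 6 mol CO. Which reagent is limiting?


Mole ratio available / coefficient:
  Fe2O3: 2/1 = 2.000
  CO: 6/3 = 2.000
Smaller ratio is limiting.

neither (stoichiometric); Fe2O3 and CO are fully consumed


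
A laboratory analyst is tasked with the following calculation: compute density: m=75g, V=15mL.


ρ = mass/volume
= 75/15
= 5.0 g/mL

5.0 g/mL


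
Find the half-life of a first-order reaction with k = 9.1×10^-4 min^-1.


t½ = ln2/k = 0.693147/(9.1×10^-4 min^-1)
= 761.7 min

761.7 min


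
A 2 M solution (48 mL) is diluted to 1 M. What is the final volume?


C1V1 = C2V2
2 × 48 = 1 × V2
V2 = 96/1 = 96.0 mL

96.0 mL


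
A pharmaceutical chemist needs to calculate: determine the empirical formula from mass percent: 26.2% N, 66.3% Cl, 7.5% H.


Assume 100 g sample. Moles of each element:
  N: 26.2/14.01 = 1.87 mol
  Cl: 66.3/35.45 = 1.87 mol
  H: 7.5/1.008 = 7.44 mol
Divide by smallest (1.87):
  N: 1.87/1.87 = 1.0
  Cl: 1.87/1.87 = 1.0
  H: 7.44/1.87 = 3.98
Empirical formula: NH4Cl

NH4Cl


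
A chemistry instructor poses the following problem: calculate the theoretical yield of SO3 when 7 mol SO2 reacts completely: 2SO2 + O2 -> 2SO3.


Mole ratio SO3:SO2 = 2:2
n(SO3) = 7 × 2/2 = 7.000 mol
mass = 7.000 × 80.07 = 560.49 g

560.49 g


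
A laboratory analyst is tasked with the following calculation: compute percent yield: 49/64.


% yield = actual/theoretical × 100
= 49/64 × 100
= 76.56%

76.56%


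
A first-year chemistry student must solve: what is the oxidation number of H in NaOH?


H is +1 with nonmetals
Oxidation number: +1

+1


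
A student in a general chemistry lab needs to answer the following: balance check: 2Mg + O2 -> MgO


Equation: 2Mg + O2 -> MgO
Check atoms: Mg: 2≠1, O: 2≠1
Not balanced

No, not balanced


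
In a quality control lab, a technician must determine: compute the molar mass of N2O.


M(N2O) = 2×14.01 + 1×16.0
= 28.02 + 16.0
= 44.02 g/mol

44.02 g/mol


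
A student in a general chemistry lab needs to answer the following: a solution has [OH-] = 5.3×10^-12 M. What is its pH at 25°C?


pOH = -log10([OH-]) = -log10(5.3×10^-12)
= 12 - log10(5.3) = 11.28
pH = 14 - pOH = 14 - 11.28 = 2.72

2.72


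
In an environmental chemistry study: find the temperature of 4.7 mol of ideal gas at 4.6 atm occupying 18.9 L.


PV = nRT  (R = 0.08206 L·atm/(mol·K))
T = PV/(nR) = 4.6×18.9/(4.7×0.08206)
= 86.94/0.385682
= 225.42 K

225.42 K


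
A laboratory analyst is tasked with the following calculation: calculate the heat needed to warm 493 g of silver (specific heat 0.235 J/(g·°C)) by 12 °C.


q = mcΔT = 493 × 0.235 × 12
= 1390.26 J

1390.26 J


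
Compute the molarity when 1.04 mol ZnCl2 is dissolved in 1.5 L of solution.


M = n/V = 1.04/1.5 = 0.693 mol/L

0.693 M


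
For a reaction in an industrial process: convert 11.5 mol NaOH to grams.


M(NaOH) = 40.0 g/mol
mass = n × M = 11.5 × 40.0 = 460.00 g

460.00 g


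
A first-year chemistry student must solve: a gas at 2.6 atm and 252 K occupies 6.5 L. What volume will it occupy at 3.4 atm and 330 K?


P1V1/T1 = P2V2/T2
V2 = P1V1T2/(T1P2)
= 2.6×6.5×330/(252×3.4)
= 6.509 L

6.509 L


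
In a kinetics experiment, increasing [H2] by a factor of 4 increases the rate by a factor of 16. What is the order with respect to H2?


rate ∝ [H2]^n
4^n = 16 → n = 2
Order in H2: 2

2


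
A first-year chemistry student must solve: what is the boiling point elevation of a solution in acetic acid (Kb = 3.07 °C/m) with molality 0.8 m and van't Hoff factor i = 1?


ΔTb = Kb × m × i
= 3.07 × 0.8 × 1
= 2.456 °C

2.456 °C


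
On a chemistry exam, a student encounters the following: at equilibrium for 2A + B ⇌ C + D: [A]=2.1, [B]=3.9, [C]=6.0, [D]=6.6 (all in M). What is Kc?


Kc = [C][D]/([A]^2[B])
= (6.0^1 × 6.6^1)/(2.1^2 × 3.9^1)
= 39.6/17.199
= 2.302

2.302


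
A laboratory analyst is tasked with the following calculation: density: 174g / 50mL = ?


ρ = mass/volume
= 174/50
= 3.48 g/mL

3.48 g/mL


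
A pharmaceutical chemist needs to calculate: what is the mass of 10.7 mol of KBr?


M(KBr) = 119.0 g/mol
mass = n × M = 10.7 × 119.0 = 1273.30 g

1273.30 g


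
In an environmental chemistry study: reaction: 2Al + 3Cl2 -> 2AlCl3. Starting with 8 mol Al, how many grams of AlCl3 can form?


Mole ratio AlCl3:Al = 2:2
n(AlCl3) = 8 × 2/2 = 8.000 mol
mass = 8.000 × 133.33 = 1066.64 g

1066.64 g


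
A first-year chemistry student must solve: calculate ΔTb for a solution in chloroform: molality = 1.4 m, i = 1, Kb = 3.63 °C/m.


ΔTb = Kb × m × i
= 3.63 × 1.4 × 1
= 5.082 °C

5.082 °C


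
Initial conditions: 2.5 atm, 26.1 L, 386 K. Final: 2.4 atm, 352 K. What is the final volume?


P1V1/T1 = P2V2/T2
V2 = P1V1T2/(T1P2)
= 2.5×26.1×352/(386×2.4)
= 24.793 L

24.793 L


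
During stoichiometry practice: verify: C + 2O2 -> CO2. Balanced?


Equation: C + 2O2 -> CO2
Check atoms: C: 1=1, O: 4≠2
Not balanced

No, not balanced


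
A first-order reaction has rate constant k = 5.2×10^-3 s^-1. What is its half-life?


t½ = ln2/k = 0.693147/(5.2×10^-3 s^-1)
= 133.3 s

133.3 s


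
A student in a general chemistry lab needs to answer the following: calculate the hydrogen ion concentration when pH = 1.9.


[H+] = 10^(-pH) = 10^(-1.9)
= 1.26×10^-2 M

1.26×10^-2 M


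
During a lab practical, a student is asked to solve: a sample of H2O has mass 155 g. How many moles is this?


M(H2O) = 18.02 g/mol
n = mass/M = 155/18.02 = 8.6016 mol

8.6016 mol


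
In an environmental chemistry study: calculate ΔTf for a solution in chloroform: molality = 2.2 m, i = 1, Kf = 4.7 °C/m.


ΔTf = Kf × m × i
= 4.7 × 2.2 × 1
= 10.34 °C

10.34 °C


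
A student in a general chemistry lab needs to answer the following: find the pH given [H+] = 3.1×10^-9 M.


pH = -log10([H+]) = -log10(3.1×10^-9)
= 9 - log10(3.1)
= 9 - 0.49
= 8.51

8.51


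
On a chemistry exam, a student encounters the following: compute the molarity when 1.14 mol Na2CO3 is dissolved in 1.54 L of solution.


M = n/V = 1.14/1.54 = 0.740 mol/L

0.740 M


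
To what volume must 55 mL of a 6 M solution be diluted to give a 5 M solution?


C1V1 = C2V2
6 × 55 = 5 × V2
V2 = 330/5 = 66.0 mL

66.0 mL


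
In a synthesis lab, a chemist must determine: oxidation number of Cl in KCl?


halide: -1
Oxidation number: -1

-1


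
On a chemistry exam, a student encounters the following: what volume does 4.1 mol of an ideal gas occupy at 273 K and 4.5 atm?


PV = nRT  (R = 0.08206 L·atm/(mol·K))
V = nRT/P = 4.1×0.08206×273/4.5
= 20.411 L

20.411 L


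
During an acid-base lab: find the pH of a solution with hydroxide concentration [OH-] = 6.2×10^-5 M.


pOH = -log10([OH-]) = -log10(6.2×10^-5)
= 5 - log10(6.2) = 4.21
pH = 14 - pOH = 14 - 4.21 = 9.79

9.79


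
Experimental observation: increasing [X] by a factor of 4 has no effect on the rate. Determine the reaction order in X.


rate ∝ [X]^n
rate ∝ [X]^0
Order in X: 0

0


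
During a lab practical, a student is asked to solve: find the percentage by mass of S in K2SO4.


M(K2SO4) = 2×39.1 + 1×32.07 + 4×16.0 = 174.27 g/mol
Mass of S = 1 × 32.07 = 32.07 g/mol
% S = 32.07/174.27 × 100 = 18.40%

18.40%


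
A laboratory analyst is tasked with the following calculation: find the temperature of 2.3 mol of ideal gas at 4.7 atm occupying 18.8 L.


PV = nRT  (R = 0.08206 L·atm/(mol·K))
T = PV/(nR) = 4.7×18.8/(2.3×0.08206)
= 88.36/0.188738
= 468.16 K

468.16 K


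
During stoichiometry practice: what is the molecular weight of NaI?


M(NaI) = 1×22.99 + 1×126.9
= 22.99 + 126.9
= 149.89 g/mol

149.89 g/mol


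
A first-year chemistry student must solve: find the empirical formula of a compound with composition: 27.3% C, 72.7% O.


Assume 100 g sample. Moles of each element:
  C: 27.3/12.01 = 2.273 mol
  O: 72.7/16.0 = 4.544 mol
Divide by smallest (2.273):
  C: 2.273/2.273 = 1.0
  O: 4.544/2.273 = 2.0
Empirical formula: CO2

CO2


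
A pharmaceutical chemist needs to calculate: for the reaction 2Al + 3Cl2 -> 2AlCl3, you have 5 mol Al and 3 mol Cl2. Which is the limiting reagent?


Mole ratio available / coefficient:
  Al: 5/2 = 2.500
  Cl2: 3/3 = 1.000
Smaller ratio is limiting.

Cl2


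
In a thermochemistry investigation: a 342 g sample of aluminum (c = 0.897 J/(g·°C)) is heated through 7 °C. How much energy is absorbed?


q = mcΔT = 342 × 0.897 × 7
= 2147.42 J

2147.42 J


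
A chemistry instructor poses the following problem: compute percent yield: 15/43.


% yield = actual/theoretical × 100
= 15/43 × 100
= 34.88%

34.88%


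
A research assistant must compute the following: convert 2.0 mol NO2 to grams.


M(NO2) = 46.01 g/mol
mass = n × M = 2.0 × 46.01 = 92.02 g

92.02 g


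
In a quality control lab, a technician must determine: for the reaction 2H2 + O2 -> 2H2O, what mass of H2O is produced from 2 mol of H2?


Mole ratio H2O:H2 = 2:2
n(H2O) = 2 × 2/2 = 2.000 mol
mass = 2.000 × 18.02 = 36.04 g

36.04 g


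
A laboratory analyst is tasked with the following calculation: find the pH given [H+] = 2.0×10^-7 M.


pH = -log10([H+]) = -log10(2.0×10^-7)
= 7 - log10(2.0)
= 7 - 0.3
= 6.7

6.7


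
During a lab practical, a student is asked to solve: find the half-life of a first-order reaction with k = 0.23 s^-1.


t½ = ln2/k = 0.693147/(0.23 s^-1)
= 3.014 s

3.014 s


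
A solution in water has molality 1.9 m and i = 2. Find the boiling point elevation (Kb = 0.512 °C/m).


ΔTb = Kb × m × i
= 0.512 × 1.9 × 2
= 1.9456 °C

1.9456 °C


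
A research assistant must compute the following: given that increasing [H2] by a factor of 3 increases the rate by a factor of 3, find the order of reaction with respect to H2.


rate ∝ [H2]^n
3^n = 3 → n = 1
Order in H2: 1

1


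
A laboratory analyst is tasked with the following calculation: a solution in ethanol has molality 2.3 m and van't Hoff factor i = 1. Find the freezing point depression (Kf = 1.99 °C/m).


ΔTf = Kf × m × i
= 1.99 × 2.3 × 1
= 4.577 °C

4.577 °C


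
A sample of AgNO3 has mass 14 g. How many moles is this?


M(AgNO3) = 169.88 g/mol
n = mass/M = 14/169.88 = 0.0824 mol

0.0824 mol


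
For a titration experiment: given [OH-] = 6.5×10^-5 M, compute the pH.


pOH = -log10([OH-]) = -log10(6.5×10^-5)
= 5 - log10(6.5) = 4.19
pH = 14 - pOH = 14 - 4.19 = 9.81

9.81


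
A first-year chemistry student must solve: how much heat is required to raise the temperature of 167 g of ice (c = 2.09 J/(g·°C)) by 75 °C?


q = mcΔT = 167 × 2.09 × 75
= 26177.25 J

26177.25 J


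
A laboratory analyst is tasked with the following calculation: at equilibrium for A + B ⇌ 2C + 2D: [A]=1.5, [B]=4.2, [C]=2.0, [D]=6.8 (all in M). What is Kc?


Kc = [C]^2[D]^2/([A][B])
= (2.0^2 × 6.8^2)/(1.5^1 × 4.2^1)
= 184.96/6.3
= 29.36

29.36


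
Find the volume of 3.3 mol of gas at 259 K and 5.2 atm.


PV = nRT  (R = 0.08206 L·atm/(mol·K))
V = nRT/P = 3.3×0.08206×259/5.2
= 13.488 L

13.488 L


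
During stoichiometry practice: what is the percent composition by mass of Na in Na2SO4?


M(Na2SO4) = 2×22.99 + 1×32.07 + 4×16.0 = 142.05 g/mol
Mass of Na = 2 × 22.99 = 45.98 g/mol
% Na = 45.98/142.05 × 100 = 32.37%

32.37%


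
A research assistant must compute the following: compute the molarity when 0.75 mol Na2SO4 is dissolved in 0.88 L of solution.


M = n/V = 0.75/0.88 = 0.852 mol/L

0.852 M


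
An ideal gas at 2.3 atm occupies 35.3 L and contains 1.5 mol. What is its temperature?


PV = nRT  (R = 0.08206 L·atm/(mol·K))
T = PV/(nR) = 2.3×35.3/(1.5×0.08206)
= 81.19/0.123090
= 659.60 K

659.60 K


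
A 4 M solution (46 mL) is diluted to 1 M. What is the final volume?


C1V1 = C2V2
4 × 46 = 1 × V2
V2 = 184/1 = 184.0 mL

184.0 mL


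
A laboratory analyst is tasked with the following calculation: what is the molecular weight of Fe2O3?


M(Fe2O3) = 2×55.85 + 3×16.0
= 111.7 + 48.0
= 159.7 g/mol

159.7 g/mol


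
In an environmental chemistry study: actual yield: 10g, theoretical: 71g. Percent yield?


% yield = actual/theoretical × 100
= 10/71 × 100
= 14.08%

14.08%


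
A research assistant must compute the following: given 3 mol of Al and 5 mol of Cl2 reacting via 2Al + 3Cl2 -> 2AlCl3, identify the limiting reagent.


Mole ratio available / coefficient:
  Al: 3/2 = 1.500
  Cl2: 5/3 = 1.667
Smaller ratio is limiting.

Al


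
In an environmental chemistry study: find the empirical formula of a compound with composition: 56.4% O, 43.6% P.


Assume 100 g sample. Moles of each element:
  O: 56.4/16.0 = 3.525 mol
  P: 43.6/30.97 = 1.408 mol
Divide by smallest (1.408):
  O: 3.525/1.408 = 2.5
  P: 1.408/1.408 = 1.0
Multiply all ratios by 2 to obtain whole numbers.
Empirical formula: P2O5

P2O5


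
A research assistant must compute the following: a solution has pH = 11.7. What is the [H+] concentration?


[H+] = 10^(-pH) = 10^(-11.7)
= 2.0×10^-12 M

2.0×10^-12 M


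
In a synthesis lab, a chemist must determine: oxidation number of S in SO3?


x + 3(-2) = 0, so x = +6
Oxidation number: +6

+6


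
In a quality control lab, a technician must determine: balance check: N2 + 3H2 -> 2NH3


Equation: N2 + 3H2 -> 2NH3
Check atoms: H: 6=6, N: 2=2
Balanced

Yes, balanced


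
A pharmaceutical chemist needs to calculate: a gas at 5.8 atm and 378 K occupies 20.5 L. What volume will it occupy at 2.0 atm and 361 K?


P1V1/T1 = P2V2/T2
V2 = P1V1T2/(T1P2)
= 5.8×20.5×361/(378×2.0)
= 56.776 L

56.776 L


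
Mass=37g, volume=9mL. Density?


ρ = mass/volume
= 37/9
= 4.111 g/mL

4.111 g/mL


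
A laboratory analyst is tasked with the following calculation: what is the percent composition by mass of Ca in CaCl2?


M(CaCl2) = 1×40.08 + 2×35.45 = 110.98 g/mol
Mass of Ca = 1 × 40.08 = 40.08 g/mol
% Ca = 40.08/110.98 × 100 = 36.11%

36.11%


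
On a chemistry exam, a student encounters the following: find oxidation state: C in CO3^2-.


x + 3(-2) = -2, so x = +4
Oxidation number: +4

+4


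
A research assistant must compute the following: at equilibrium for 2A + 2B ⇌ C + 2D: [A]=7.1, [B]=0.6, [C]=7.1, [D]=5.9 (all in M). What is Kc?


Kc = [C][D]^2/([A]^2[B]^2)
= (7.1^1 × 5.9^2)/(7.1^2 × 0.6^2)
= 247.151/18.1476
= 13.62

13.62


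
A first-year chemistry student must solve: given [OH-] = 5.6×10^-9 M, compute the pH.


pOH = -log10([OH-]) = -log10(5.6×10^-9)
= 9 - log10(5.6) = 8.25
pH = 14 - pOH = 14 - 8.25 = 5.75

5.75


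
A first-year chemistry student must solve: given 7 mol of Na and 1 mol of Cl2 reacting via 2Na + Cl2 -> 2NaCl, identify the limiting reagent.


Mole ratio available / coefficient:
  Na: 7/2 = 3.500
  Cl2: 1/1 = 1.000
Smaller ratio is limiting.

Cl2


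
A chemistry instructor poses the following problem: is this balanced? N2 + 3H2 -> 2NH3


Equation: N2 + 3H2 -> 2NH3
Check atoms: H: 6=6, N: 2=2
Balanced

Yes, balanced


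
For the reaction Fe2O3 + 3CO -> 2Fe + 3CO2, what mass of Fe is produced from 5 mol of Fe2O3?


Mole ratio Fe:Fe2O3 = 2:1
n(Fe) = 5 × 2/1 = 10.000 mol
mass = 10.000 × 55.85 = 558.5 g

558.5 g


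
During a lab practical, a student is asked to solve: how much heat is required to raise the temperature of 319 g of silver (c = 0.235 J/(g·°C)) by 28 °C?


q = mcΔT = 319 × 0.235 × 28
= 2099.02 J

2099.02 J


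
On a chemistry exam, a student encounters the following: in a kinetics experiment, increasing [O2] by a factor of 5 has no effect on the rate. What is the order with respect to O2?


rate ∝ [O2]^n
rate ∝ [O2]^0
Order in O2: 0

0


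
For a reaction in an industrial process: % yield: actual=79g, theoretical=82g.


% yield = actual/theoretical × 100
= 79/82 × 100
= 96.34%

96.34%


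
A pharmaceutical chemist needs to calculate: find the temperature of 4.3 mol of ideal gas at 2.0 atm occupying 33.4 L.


PV = nRT  (R = 0.08206 L·atm/(mol·K))
T = PV/(nR) = 2.0×33.4/(4.3×0.08206)
= 66.80/0.352858
= 189.31 K

189.31 K


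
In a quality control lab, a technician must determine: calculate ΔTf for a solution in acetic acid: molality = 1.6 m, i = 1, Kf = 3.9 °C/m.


ΔTf = Kf × m × i
= 3.9 × 1.6 × 1
= 6.24 °C

6.24 °C


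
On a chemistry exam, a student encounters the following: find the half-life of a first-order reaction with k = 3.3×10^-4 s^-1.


t½ = ln2/k = 0.693147/(3.3×10^-4 s^-1)
= 2100 s

2100 s


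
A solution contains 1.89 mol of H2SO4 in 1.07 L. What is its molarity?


M = n/V = 1.89/1.07 = 1.766 mol/L

1.766 M


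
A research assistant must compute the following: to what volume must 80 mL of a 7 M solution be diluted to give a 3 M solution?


C1V1 = C2V2
7 × 80 = 3 × V2
V2 = 560/3 = 186.67 mL

186.67 mL


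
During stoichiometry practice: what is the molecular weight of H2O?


M(H2O) = 2×1.008 + 1×16.0
= 2.02 + 16.0
= 18.02 g/mol

18.02 g/mol


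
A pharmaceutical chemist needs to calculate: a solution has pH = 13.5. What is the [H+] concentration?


[H+] = 10^(-pH) = 10^(-13.5)
= 3.16×10^-14 M

3.16×10^-14 M


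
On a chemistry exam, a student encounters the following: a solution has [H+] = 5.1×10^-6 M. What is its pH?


pH = -log10([H+]) = -log10(5.1×10^-6)
= 6 - log10(5.1)
= 6 - 0.71
= 5.29

5.29


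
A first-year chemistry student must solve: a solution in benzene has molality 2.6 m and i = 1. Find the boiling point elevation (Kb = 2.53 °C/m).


ΔTb = Kb × m × i
= 2.53 × 2.6 × 1
= 6.578 °C

6.578 °C


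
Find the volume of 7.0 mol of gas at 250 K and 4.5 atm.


PV = nRT  (R = 0.08206 L·atm/(mol·K))
V = nRT/P = 7.0×0.08206×250/4.5
= 31.912 L

31.912 L


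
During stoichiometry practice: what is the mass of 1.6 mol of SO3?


M(SO3) = 80.07 g/mol
mass = n × M = 1.6 × 80.07 = 128.11 g

128.11 g


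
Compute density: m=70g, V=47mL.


ρ = mass/volume
= 70/47
= 1.489 g/mL

1.489 g/mL
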